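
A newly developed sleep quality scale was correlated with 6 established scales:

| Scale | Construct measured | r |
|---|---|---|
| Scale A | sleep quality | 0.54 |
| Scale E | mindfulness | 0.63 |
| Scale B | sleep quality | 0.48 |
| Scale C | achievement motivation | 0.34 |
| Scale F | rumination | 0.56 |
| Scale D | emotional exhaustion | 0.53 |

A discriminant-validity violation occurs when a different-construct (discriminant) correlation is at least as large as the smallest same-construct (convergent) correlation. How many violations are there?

Convergent (same construct = sleep quality): Scale A, Scale B.
Smallest convergent = 0.48. Discriminant values: 0.63, 0.34, 0.56, 0.53; count ≥ 0.48 → 3.

3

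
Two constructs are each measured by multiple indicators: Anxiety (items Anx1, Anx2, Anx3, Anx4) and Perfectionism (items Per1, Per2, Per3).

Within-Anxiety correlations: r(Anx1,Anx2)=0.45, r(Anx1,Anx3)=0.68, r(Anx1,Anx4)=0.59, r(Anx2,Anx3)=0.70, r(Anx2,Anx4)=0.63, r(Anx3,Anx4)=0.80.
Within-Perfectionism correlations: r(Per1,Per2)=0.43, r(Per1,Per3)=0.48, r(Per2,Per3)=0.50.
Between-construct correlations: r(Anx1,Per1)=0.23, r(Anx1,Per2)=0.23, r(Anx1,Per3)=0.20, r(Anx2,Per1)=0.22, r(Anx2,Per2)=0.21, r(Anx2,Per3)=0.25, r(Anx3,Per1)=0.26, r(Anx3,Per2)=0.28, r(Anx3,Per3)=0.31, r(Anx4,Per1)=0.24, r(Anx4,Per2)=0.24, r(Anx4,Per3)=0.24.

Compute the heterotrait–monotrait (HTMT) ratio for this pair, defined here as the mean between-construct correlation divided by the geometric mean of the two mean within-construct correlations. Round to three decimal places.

Mean between = 2.91/12 = 0.2425.
Mean within-Anx = 3.85/6 = 0.6417; mean within-Per = 1.41/3 = 0.4700.
Geometric mean = √(0.6417 × 0.4700) = 0.5492.
HTMT = 0.2425 / 0.5492 = 0.442.

0.442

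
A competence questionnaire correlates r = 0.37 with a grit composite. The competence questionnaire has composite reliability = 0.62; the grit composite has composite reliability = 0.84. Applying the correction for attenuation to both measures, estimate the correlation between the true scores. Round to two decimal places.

r_true = r_obs / √(r_xx · r_yy) = 0.37 / √(0.62 × 0.84) = 0.37 / √0.5208 = 0.37 / 0.7217 ≈ 0.51.

0.51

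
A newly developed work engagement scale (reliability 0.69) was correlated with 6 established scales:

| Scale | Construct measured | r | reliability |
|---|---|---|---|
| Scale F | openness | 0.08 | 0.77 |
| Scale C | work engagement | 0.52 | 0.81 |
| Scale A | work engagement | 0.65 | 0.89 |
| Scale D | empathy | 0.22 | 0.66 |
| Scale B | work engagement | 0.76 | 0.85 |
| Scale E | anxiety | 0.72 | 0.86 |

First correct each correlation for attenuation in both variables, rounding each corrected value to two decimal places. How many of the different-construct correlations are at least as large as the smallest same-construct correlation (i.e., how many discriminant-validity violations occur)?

1

Disattenuated r (r / √(r_scale · r_new)):
  Scale F (disc): 0.08 / √(0.77·0.69) = 0.11
  Scale C (conv): 0.52 / √(0.81·0.69) = 0.70
  Scale A (conv): 0.65 / √(0.89·0.69) = 0.83
  Scale D (disc): 0.22 / √(0.66·0.69) = 0.33
  Scale B (conv): 0.76 / √(0.85·0.69) = 0.99
  Scale E (disc): 0.72 / √(0.86·0.69) = 0.93
Smallest convergent = 0.70. Discriminant values: 0.11, 0.33, 0.93; count ≥ 0.70 → 1.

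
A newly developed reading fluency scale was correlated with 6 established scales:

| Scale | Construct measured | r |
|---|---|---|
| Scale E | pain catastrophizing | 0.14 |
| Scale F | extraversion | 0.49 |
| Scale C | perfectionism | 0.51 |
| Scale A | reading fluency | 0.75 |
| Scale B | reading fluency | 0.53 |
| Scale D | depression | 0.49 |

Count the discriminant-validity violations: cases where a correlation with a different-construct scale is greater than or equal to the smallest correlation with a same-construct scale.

Convergent (same construct = reading fluency): Scale A, Scale B.
Smallest convergent = 0.53. Discriminant values: 0.14, 0.49, 0.51, 0.49; count ≥ 0.53 → 0.

0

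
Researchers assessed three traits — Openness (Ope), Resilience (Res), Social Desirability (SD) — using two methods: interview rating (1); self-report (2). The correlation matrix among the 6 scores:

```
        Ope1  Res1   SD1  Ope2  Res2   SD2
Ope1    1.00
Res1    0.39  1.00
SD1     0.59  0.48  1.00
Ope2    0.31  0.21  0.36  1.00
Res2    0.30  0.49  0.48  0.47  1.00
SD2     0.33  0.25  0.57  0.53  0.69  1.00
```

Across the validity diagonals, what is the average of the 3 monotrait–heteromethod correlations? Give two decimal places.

Convergent values: 0.31, 0.49, 0.57; mean = 1.37/3 = 0.46.

0.46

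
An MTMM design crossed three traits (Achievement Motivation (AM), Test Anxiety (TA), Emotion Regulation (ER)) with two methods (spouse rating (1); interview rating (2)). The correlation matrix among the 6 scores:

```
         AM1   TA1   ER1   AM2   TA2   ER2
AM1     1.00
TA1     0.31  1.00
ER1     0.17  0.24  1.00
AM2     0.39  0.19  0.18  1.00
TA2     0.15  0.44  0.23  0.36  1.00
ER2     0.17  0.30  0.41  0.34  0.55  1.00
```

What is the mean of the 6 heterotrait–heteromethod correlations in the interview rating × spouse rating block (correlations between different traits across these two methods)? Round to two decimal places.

0.20

HTHM values (method 2 × method 1): 0.19, 0.18, 0.15, 0.23, 0.17, 0.30; mean = 1.22/6 = 0.20.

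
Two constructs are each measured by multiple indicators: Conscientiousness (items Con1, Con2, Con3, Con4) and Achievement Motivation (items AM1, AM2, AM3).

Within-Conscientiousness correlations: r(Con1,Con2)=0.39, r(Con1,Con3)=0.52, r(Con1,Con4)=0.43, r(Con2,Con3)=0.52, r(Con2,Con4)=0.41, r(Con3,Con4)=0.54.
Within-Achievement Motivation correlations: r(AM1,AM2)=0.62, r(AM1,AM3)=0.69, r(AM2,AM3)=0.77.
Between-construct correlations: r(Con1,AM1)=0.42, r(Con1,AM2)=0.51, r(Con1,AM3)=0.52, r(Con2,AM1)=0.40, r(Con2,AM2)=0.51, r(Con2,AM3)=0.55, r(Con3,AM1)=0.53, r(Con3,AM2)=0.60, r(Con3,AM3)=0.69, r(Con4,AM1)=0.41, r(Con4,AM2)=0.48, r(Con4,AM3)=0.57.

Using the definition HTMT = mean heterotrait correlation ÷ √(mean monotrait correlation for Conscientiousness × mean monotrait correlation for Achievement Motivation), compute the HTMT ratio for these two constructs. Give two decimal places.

Mean between = 6.19/12 = 0.5158.
Mean within-Con = 2.81/6 = 0.4683; mean within-AM = 2.08/3 = 0.6933.
Geometric mean = √(0.4683 × 0.6933) = 0.5698.
HTMT = 0.5158 / 0.5698 = 0.91.

0.91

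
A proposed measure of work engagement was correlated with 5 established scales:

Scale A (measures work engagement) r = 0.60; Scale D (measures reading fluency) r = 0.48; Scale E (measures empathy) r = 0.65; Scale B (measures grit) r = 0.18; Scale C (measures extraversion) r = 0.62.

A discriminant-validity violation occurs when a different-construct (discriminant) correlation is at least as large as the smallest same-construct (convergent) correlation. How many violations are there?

Convergent (same construct = work engagement): Scale A.
Smallest convergent = 0.60. Discriminant values: 0.48, 0.65, 0.18, 0.62; count ≥ 0.60 → 2.

2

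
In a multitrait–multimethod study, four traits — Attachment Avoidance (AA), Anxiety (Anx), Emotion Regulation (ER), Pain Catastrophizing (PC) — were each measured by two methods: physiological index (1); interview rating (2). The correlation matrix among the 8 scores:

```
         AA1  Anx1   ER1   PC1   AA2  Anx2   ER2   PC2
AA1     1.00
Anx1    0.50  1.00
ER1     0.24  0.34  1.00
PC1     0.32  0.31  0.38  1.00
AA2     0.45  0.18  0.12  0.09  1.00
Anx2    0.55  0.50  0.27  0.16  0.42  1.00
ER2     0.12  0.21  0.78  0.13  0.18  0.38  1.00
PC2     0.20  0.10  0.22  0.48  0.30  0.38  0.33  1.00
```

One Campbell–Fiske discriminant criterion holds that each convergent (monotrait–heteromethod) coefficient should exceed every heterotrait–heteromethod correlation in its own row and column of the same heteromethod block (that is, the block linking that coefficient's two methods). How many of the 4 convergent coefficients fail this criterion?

Convergent coefficients and their comparison sets:
AA (methods 1·2): 0.45 vs {0.55, 0.18, 0.12, 0.12, 0.20, 0.09} → fail.
Anx (methods 1·2): 0.50 vs {0.18, 0.55, 0.21, 0.27, 0.10, 0.16} → fail.
ER (methods 1·2): 0.78 vs {0.12, 0.12, 0.27, 0.21, 0.22, 0.13} → pass.
PC (methods 1·2): 0.48 vs {0.09, 0.20, 0.16, 0.10, 0.13, 0.22} → pass.
2 of 4 fail.

2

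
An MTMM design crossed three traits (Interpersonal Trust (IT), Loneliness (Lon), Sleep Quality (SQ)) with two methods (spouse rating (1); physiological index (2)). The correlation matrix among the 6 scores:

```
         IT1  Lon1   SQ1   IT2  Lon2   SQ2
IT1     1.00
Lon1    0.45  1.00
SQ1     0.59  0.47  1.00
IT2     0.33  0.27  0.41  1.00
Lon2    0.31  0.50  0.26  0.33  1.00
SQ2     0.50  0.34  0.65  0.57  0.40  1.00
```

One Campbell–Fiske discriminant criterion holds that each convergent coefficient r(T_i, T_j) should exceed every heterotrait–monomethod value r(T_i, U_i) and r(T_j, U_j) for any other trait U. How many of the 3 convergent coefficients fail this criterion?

1

Convergent coefficients and their comparison sets:
IT (methods 1·2): 0.33 vs {0.45, 0.33, 0.59, 0.57} → fail.
Lon (methods 1·2): 0.50 vs {0.45, 0.33, 0.47, 0.40} → pass.
SQ (methods 1·2): 0.65 vs {0.59, 0.57, 0.47, 0.40} → pass.
1 of 3 fail.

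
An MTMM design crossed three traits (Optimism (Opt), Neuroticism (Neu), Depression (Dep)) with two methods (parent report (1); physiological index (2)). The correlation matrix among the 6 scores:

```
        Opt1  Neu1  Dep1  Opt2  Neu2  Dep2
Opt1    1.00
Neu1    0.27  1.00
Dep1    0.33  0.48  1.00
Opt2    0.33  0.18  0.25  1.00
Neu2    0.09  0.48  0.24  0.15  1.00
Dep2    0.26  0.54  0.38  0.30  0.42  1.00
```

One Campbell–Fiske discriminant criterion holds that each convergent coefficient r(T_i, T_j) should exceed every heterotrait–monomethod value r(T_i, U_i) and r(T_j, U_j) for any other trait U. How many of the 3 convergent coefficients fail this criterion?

3

Each convergent coefficient versus the relevant comparison correlations:
Opt (methods 1·2): 0.33 vs {0.27, 0.15, 0.33, 0.30} → fail.
Neu (methods 1·2): 0.48 vs {0.27, 0.15, 0.48, 0.42} → fail.
Dep (methods 1·2): 0.38 vs {0.33, 0.30, 0.48, 0.42} → fail.
3 of 3 fail.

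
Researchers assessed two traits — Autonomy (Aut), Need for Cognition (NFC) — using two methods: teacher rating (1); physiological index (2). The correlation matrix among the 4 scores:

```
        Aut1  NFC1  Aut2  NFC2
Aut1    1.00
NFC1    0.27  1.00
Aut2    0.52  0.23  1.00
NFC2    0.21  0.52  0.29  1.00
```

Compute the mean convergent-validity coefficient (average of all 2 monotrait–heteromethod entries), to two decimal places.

Convergent values: 0.52, 0.52; mean = 1.04/2 = 0.52.

0.52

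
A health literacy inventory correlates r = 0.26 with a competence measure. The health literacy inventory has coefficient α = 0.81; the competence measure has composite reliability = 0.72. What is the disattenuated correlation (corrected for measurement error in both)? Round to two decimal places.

r_true = r_obs / √(r_xx · r_yy) = 0.26 / √(0.81 × 0.72) = 0.26 / √0.5832 = 0.26 / 0.7637 ≈ 0.34.

0.34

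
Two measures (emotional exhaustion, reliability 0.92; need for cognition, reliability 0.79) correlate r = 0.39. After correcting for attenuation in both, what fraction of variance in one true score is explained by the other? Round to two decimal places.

0.21

Disattenuated r = 0.39 / √(0.92 × 0.79) = 0.39 / 0.8525 = 0.4575.
Shared true-score variance = 0.4575² = 0.2093 ≈ 0.21.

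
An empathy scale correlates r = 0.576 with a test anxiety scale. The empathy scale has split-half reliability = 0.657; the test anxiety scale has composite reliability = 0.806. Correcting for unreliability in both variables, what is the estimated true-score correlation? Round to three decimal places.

r_true = r_obs / √(r_xx · r_yy) = 0.576 / √(0.657 × 0.806) = 0.576 / √0.529542 = 0.576 / 0.7277 ≈ 0.792.

0.792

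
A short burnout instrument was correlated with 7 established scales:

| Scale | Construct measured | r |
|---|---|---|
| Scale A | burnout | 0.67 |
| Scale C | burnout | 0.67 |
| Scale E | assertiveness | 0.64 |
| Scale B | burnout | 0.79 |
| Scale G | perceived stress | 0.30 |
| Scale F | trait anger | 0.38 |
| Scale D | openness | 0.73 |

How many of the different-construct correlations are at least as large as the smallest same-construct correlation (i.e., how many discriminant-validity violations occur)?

1

Convergent (same construct = burnout): Scale A, Scale C, Scale B.
Smallest convergent = 0.67. Discriminant values: 0.64, 0.30, 0.38, 0.73; count ≥ 0.67 → 1.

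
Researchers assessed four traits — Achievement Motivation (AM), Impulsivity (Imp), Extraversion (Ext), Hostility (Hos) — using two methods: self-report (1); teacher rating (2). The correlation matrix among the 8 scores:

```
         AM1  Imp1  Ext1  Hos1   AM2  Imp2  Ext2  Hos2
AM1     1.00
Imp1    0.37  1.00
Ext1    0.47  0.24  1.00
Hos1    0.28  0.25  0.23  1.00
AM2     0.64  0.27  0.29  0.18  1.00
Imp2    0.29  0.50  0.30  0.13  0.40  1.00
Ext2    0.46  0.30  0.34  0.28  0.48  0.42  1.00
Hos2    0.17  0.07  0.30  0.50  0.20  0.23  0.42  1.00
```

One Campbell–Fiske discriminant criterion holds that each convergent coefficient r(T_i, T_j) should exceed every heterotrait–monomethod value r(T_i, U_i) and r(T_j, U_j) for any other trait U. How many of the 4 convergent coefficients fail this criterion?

Checking each validity diagonal entry against its comparison values:
AM (methods 1·2): 0.64 vs {0.37, 0.40, 0.47, 0.48, 0.28, 0.20} → pass.
Imp (methods 1·2): 0.50 vs {0.37, 0.40, 0.24, 0.42, 0.25, 0.23} → pass.
Ext (methods 1·2): 0.34 vs {0.47, 0.48, 0.24, 0.42, 0.23, 0.42} → fail.
Hos (methods 1·2): 0.50 vs {0.28, 0.20, 0.25, 0.23, 0.23, 0.42} → pass.
1 of 4 fail.

1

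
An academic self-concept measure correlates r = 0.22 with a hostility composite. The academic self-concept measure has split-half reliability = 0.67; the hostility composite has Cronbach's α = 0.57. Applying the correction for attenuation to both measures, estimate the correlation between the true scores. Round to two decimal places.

r_true = r_obs / √(r_xx · r_yy) = 0.22 / √(0.67 × 0.57) = 0.22 / √0.3819 = 0.22 / 0.6180 ≈ 0.36.

0.36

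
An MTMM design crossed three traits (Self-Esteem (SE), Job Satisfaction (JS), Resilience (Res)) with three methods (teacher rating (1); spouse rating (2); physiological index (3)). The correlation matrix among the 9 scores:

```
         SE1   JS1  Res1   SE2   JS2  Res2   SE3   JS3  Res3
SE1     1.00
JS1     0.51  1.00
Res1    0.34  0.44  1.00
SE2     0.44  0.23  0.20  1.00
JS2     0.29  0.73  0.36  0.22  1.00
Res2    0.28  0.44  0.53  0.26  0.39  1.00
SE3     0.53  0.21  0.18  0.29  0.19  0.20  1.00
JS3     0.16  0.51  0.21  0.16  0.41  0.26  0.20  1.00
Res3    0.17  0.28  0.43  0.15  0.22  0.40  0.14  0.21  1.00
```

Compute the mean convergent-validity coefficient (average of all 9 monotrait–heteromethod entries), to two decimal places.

Convergent values: 0.44, 0.53, 0.29, 0.73, 0.51, 0.41, 0.53, 0.43, 0.40; mean = 4.27/9 = 0.47.

0.47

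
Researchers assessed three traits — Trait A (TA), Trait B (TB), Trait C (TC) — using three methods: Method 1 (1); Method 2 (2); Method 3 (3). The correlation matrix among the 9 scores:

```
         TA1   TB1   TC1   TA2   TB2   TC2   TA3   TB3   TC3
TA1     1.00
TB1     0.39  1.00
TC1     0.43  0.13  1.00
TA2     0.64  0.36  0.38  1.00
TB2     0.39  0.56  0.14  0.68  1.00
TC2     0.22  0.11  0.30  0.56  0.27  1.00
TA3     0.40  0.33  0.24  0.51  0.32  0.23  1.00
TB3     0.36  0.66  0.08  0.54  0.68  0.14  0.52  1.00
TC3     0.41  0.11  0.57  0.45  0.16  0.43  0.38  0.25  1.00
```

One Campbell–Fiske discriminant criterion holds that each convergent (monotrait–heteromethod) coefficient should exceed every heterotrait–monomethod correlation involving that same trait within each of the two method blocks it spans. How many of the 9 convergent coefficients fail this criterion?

Convergent coefficients and their comparison sets:
TA (methods 1·2): 0.64 vs {0.39, 0.68, 0.43, 0.56} → fail.
TA (methods 1·3): 0.40 vs {0.39, 0.52, 0.43, 0.38} → fail.
TA (methods 2·3): 0.51 vs {0.68, 0.52, 0.56, 0.38} → fail.
TB (methods 1·2): 0.56 vs {0.39, 0.68, 0.13, 0.27} → fail.
TB (methods 1·3): 0.66 vs {0.39, 0.52, 0.13, 0.25} → pass.
TB (methods 2·3): 0.68 vs {0.68, 0.52, 0.27, 0.25} → fail.
TC (methods 1·2): 0.30 vs {0.43, 0.56, 0.13, 0.27} → fail.
TC (methods 1·3): 0.57 vs {0.43, 0.38, 0.13, 0.25} → pass.
TC (methods 2·3): 0.43 vs {0.56, 0.38, 0.27, 0.25} → fail.
7 of 9 fail.

7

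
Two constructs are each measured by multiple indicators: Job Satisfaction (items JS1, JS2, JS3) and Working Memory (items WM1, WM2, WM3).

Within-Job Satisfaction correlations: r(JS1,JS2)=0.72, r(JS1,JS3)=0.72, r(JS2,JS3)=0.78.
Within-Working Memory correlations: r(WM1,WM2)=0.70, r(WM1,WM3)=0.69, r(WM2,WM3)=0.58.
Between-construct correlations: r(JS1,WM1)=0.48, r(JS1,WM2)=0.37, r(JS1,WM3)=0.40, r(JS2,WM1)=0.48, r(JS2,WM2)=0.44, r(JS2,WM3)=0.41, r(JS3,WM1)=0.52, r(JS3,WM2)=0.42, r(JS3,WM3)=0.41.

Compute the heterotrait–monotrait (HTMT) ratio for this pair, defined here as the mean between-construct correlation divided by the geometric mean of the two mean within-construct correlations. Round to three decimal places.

Mean heterotrait r = 3.93/9 = 0.4367.
Mean within-JS = 2.22/3 = 0.7400; mean within-WM = 1.97/3 = 0.6567.
Geometric mean = √(0.7400 × 0.6567) = 0.6971.
HTMT = 0.4367 / 0.6971 = 0.626.

0.626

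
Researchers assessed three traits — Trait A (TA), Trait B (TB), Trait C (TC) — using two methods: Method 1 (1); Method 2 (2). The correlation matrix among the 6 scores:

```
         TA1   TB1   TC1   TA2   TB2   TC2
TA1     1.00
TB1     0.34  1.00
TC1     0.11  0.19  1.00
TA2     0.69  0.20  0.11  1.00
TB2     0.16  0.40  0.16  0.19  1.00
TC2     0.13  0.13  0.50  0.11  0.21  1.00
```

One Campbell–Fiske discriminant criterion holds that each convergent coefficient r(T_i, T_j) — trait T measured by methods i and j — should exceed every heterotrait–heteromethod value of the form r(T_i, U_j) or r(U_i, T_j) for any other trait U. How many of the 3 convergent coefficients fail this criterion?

Checking each validity diagonal entry against its comparison values:
TA (methods 1·2): 0.69 vs {0.16, 0.20, 0.13, 0.11} → pass.
TB (methods 1·2): 0.40 vs {0.20, 0.16, 0.13, 0.16} → pass.
TC (methods 1·2): 0.50 vs {0.11, 0.13, 0.16, 0.13} → pass.
0 of 3 fail.

0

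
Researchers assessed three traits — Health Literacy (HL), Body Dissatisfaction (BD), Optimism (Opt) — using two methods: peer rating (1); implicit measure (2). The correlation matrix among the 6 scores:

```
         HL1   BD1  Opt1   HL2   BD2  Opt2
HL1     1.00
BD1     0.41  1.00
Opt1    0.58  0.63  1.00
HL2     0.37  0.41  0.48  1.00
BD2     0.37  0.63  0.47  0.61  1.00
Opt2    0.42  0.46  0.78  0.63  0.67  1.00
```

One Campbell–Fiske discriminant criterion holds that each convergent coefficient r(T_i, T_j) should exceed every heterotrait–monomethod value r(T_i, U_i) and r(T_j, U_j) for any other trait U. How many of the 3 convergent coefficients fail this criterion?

2

Convergent coefficients and their comparison sets:
HL (methods 1·2): 0.37 vs {0.41, 0.61, 0.58, 0.63} → fail.
BD (methods 1·2): 0.63 vs {0.41, 0.61, 0.63, 0.67} → fail.
Opt (methods 1·2): 0.78 vs {0.58, 0.63, 0.63, 0.67} → pass.
2 of 3 fail.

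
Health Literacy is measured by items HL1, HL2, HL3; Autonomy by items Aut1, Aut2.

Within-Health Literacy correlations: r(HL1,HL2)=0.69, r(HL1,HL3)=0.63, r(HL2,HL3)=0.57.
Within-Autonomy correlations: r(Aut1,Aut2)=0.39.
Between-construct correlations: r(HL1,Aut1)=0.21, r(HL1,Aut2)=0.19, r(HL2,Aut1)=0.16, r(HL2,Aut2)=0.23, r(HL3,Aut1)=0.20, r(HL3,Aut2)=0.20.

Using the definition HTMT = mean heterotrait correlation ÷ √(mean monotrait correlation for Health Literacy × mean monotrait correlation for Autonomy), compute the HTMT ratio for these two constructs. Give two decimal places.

Between-construct mean = 1.19/6 = 0.1983.
Mean within-HL = 1.89/3 = 0.6300; mean within-Aut = 0.39/1 = 0.3900.
Geometric mean = √(0.6300 × 0.3900) = 0.4957.
HTMT = 0.1983 / 0.4957 = 0.40.

0.40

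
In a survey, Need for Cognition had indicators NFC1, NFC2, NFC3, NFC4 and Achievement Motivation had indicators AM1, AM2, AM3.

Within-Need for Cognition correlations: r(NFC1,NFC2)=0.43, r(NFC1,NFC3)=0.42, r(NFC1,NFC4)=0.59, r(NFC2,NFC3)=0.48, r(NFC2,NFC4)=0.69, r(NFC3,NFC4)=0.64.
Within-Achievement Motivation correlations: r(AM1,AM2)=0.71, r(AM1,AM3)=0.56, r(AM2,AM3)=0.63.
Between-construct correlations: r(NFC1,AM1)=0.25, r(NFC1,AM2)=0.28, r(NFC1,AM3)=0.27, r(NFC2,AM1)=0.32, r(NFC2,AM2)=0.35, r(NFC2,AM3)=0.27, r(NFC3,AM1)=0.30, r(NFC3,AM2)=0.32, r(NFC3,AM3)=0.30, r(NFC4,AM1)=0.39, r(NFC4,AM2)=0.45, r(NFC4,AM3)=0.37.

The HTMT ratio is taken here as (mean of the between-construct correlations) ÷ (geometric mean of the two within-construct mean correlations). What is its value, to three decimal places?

Between-construct mean = 3.87/12 = 0.3225.
Mean within-NFC = 3.25/6 = 0.5417; mean within-AM = 1.90/3 = 0.6333.
Geometric mean = √(0.5417 × 0.6333) = 0.5857.
HTMT = 0.3225 / 0.5857 = 0.551.

0.551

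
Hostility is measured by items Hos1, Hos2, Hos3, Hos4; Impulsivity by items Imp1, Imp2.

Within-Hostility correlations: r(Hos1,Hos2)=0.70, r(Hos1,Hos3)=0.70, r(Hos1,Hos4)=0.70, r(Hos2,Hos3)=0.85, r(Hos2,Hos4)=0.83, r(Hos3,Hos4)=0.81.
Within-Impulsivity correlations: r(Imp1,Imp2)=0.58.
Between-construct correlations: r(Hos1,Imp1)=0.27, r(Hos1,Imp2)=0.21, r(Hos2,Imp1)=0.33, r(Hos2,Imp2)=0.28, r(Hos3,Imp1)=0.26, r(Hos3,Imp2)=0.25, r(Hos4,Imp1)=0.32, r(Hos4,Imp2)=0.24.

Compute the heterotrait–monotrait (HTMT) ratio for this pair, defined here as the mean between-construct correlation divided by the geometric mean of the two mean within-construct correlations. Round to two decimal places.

0.41

Mean between = 2.16/8 = 0.2700.
Mean within-Hos = 4.59/6 = 0.7650; mean within-Imp = 0.58/1 = 0.5800.
Geometric mean = √(0.7650 × 0.5800) = 0.6661.
HTMT = 0.2700 / 0.6661 = 0.41.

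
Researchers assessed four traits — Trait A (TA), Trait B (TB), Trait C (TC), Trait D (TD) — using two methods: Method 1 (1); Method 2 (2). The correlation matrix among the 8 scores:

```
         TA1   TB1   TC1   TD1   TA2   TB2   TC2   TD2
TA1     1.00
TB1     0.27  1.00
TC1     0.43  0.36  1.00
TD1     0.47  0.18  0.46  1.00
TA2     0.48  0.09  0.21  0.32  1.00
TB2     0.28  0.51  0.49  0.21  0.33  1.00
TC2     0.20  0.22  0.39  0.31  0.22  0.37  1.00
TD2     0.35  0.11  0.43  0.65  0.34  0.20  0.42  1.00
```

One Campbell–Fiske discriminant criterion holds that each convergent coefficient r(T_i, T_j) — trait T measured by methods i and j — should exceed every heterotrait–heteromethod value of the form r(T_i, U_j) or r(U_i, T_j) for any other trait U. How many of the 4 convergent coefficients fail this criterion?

1

Convergent coefficients and their comparison sets:
TA (methods 1·2): 0.48 vs {0.28, 0.09, 0.20, 0.21, 0.35, 0.32} → pass.
TB (methods 1·2): 0.51 vs {0.09, 0.28, 0.22, 0.49, 0.11, 0.21} → pass.
TC (methods 1·2): 0.39 vs {0.21, 0.20, 0.49, 0.22, 0.43, 0.31} → fail.
TD (methods 1·2): 0.65 vs {0.32, 0.35, 0.21, 0.11, 0.31, 0.43} → pass.
1 of 4 fail.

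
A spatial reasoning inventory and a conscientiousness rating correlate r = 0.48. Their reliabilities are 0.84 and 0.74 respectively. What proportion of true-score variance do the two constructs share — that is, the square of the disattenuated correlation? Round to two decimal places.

0.37

Disattenuated r = 0.48 / √(0.84 × 0.74) = 0.48 / 0.7884 = 0.6088.
Shared true-score variance = 0.6088² = 0.3706 ≈ 0.37.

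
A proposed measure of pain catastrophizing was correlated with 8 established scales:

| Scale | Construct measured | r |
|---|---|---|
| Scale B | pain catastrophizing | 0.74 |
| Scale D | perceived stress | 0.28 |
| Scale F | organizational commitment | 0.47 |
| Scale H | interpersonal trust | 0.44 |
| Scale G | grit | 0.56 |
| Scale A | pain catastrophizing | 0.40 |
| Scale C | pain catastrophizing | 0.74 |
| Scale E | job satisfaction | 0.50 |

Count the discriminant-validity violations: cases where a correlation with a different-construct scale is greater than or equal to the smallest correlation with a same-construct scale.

Convergent (same construct = pain catastrophizing): Scale B, Scale A, Scale C.
Smallest convergent = 0.40. Discriminant values: 0.28, 0.47, 0.44, 0.56, 0.50; count ≥ 0.40 → 4.

4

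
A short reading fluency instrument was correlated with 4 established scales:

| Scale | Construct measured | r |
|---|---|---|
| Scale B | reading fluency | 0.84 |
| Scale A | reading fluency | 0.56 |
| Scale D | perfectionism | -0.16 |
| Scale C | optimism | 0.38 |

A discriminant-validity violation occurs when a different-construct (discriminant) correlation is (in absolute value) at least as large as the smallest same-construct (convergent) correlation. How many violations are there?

0

Convergent (same construct = reading fluency): Scale B, Scale A.
Smallest convergent = 0.56. Discriminant |r|: 0.16, 0.38; count ≥ 0.56 → 0.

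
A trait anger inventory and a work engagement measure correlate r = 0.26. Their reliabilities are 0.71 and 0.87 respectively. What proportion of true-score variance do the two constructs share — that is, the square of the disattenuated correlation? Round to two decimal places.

Disattenuated r = 0.26 / √(0.71 × 0.87) = 0.26 / 0.7859 = 0.3308.
Shared true-score variance = 0.3308² = 0.1094 ≈ 0.11.

0.11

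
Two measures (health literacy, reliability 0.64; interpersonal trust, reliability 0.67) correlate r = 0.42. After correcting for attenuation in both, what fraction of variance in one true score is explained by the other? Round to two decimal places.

0.41

Disattenuated r = 0.42 / √(0.64 × 0.67) = 0.42 / 0.6548 = 0.6414.
Shared true-score variance = 0.6414² = 0.4114 ≈ 0.41.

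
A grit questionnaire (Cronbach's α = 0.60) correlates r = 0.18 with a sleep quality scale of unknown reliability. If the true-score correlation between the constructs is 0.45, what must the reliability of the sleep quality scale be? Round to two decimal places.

0.27

r_true = r_obs / √(r_xx · r_yy) ⇒ 0.45 = 0.18 / √(0.60 · r_yy).
√(0.60 · r_yy) = 0.18 / 0.45 = 0.4000; 0.60 · r_yy = 0.1600; r_yy = 0.1600 / 0.60 ≈ 0.27.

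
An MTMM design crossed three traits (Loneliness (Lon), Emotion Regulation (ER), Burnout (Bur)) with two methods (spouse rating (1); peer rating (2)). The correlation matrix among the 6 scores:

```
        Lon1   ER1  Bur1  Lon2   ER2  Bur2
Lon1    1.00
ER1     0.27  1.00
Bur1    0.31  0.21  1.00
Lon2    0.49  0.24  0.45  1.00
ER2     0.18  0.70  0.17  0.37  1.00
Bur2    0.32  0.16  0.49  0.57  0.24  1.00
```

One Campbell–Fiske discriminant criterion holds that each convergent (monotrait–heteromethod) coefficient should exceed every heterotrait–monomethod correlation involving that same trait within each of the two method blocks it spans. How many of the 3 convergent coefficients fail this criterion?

2

Checking each validity diagonal entry against its comparison values:
Lon (methods 1·2): 0.49 vs {0.27, 0.37, 0.31, 0.57} → fail.
ER (methods 1·2): 0.70 vs {0.27, 0.37, 0.21, 0.24} → pass.
Bur (methods 1·2): 0.49 vs {0.31, 0.57, 0.21, 0.24} → fail.
2 of 3 fail.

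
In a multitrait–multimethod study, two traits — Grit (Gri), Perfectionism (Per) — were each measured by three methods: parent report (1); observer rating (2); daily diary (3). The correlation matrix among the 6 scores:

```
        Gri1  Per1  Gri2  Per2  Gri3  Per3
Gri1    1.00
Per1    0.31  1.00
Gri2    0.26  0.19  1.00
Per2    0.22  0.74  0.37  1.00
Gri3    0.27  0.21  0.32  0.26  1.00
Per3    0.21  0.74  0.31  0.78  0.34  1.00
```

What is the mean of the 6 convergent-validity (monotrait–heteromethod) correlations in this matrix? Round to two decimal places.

Convergent values: 0.26, 0.27, 0.32, 0.74, 0.74, 0.78; mean = 3.11/6 = 0.52.

0.52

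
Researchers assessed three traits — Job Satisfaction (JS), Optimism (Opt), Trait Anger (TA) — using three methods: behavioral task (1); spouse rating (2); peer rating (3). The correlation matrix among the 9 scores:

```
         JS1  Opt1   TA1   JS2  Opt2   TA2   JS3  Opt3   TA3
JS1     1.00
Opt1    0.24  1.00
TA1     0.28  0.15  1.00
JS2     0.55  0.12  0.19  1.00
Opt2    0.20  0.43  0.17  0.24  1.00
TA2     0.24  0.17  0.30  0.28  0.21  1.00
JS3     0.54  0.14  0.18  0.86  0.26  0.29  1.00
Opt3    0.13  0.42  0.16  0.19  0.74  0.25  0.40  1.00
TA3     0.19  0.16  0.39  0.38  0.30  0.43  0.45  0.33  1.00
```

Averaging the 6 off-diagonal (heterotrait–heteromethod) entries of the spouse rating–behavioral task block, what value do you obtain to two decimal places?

HTHM values (method 2 × method 1): 0.12, 0.19, 0.20, 0.17, 0.24, 0.17; mean = 1.09/6 = 0.18.

0.18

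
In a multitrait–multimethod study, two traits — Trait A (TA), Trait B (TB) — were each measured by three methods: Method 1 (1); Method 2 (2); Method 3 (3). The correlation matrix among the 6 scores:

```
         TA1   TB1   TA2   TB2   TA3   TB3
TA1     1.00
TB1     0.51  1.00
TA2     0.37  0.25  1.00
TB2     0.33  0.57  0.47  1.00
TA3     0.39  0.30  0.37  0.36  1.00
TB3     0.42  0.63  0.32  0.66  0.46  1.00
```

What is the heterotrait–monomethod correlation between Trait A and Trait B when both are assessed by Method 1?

0.51

Different traits, same method: r(TA1, TB1) = 0.51.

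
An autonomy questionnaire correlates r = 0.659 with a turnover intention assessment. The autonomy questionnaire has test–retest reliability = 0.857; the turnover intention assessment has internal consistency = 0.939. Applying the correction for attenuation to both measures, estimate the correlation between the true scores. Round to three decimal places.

r_true = r_obs / √(r_xx · r_yy) = 0.659 / √(0.857 × 0.939) = 0.659 / √0.804723 = 0.659 / 0.8971 ≈ 0.735.

0.735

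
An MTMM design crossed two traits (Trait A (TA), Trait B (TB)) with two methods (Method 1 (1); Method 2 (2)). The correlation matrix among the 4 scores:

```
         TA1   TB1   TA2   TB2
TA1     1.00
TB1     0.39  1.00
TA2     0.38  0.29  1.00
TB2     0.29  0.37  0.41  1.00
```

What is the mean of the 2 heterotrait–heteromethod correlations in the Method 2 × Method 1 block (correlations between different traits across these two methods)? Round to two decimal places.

HTHM values (method 2 × method 1): 0.29, 0.29; mean = 0.58/2 = 0.29.

0.29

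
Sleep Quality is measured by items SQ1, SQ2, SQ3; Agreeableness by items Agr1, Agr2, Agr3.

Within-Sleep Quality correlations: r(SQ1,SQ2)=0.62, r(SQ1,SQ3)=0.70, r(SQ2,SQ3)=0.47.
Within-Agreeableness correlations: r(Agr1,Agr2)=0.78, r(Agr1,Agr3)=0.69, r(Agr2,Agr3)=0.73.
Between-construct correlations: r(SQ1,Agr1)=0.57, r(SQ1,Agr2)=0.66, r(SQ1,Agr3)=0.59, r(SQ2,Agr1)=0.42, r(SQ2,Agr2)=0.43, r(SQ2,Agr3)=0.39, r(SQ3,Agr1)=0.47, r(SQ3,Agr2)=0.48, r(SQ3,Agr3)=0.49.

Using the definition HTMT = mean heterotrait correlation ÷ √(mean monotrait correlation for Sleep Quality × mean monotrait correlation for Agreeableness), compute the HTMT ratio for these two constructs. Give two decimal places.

0.76

Mean heterotrait r = 4.50/9 = 0.5000.
Mean within-SQ = 1.79/3 = 0.5967; mean within-Agr = 2.20/3 = 0.7333.
Geometric mean = √(0.5967 × 0.7333) = 0.6615.
HTMT = 0.5000 / 0.6615 = 0.76.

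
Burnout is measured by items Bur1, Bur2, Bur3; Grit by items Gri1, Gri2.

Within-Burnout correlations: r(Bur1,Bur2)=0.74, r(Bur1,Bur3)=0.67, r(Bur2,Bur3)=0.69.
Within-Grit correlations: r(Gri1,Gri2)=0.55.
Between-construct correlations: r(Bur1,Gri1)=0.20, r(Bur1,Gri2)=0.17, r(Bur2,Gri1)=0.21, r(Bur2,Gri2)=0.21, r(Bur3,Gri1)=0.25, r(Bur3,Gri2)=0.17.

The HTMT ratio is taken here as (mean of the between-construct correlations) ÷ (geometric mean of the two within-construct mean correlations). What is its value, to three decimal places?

Mean heterotrait r = 1.21/6 = 0.2017.
Mean within-Bur = 2.10/3 = 0.7000; mean within-Gri = 0.55/1 = 0.5500.
Geometric mean = √(0.7000 × 0.5500) = 0.6205.
HTMT = 0.2017 / 0.6205 = 0.325.

0.325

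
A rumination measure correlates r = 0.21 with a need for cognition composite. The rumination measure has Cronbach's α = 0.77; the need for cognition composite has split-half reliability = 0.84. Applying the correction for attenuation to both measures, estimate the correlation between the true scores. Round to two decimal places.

0.26

r_true = r_obs / √(r_xx · r_yy) = 0.21 / √(0.77 × 0.84) = 0.21 / √0.6468 = 0.21 / 0.8042 ≈ 0.26.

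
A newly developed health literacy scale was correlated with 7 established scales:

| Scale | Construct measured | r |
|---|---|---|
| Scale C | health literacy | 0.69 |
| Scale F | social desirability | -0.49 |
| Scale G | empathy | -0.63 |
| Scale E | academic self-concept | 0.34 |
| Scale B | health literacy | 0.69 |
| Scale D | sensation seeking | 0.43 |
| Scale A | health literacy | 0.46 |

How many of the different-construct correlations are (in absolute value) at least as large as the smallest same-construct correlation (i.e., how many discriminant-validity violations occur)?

Convergent (same construct = health literacy): Scale C, Scale B, Scale A.
Smallest convergent = 0.46. Discriminant |r|: 0.49, 0.63, 0.34, 0.43; count ≥ 0.46 → 2.

2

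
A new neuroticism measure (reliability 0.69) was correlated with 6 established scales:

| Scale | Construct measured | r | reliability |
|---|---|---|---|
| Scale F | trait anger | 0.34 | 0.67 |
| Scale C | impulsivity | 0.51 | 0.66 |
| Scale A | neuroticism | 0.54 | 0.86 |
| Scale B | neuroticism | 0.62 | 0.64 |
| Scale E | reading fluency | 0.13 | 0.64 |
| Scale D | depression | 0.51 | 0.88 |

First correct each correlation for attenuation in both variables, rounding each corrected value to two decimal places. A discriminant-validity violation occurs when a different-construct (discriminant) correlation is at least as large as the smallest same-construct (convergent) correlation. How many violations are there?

Disattenuated r (r / √(r_scale · r_new)):
  Scale F (disc): 0.34 / √(0.67·0.69) = 0.50
  Scale C (disc): 0.51 / √(0.66·0.69) = 0.76
  Scale A (conv): 0.54 / √(0.86·0.69) = 0.70
  Scale B (conv): 0.62 / √(0.64·0.69) = 0.93
  Scale E (disc): 0.13 / √(0.64·0.69) = 0.20
  Scale D (disc): 0.51 / √(0.88·0.69) = 0.65
Smallest convergent = 0.70. Discriminant values: 0.50, 0.76, 0.20, 0.65; count ≥ 0.70 → 1.

1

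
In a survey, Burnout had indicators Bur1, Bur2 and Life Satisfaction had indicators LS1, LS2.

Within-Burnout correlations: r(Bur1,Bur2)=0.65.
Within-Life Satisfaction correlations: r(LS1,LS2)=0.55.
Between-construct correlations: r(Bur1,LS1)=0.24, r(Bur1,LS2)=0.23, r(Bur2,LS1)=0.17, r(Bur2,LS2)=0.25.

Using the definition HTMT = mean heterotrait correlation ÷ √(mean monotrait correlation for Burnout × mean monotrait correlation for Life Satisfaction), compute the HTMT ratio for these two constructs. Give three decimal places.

0.372

Between-construct mean = 0.89/4 = 0.2225.
Mean within-Bur = 0.65/1 = 0.6500; mean within-LS = 0.55/1 = 0.5500.
Geometric mean = √(0.6500 × 0.5500) = 0.5979.
HTMT = 0.2225 / 0.5979 = 0.372.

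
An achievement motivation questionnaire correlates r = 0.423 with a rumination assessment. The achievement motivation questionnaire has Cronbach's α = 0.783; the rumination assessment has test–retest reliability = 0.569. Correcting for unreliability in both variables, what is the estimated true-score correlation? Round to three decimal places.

0.634

r_true = r_obs / √(r_xx · r_yy) = 0.423 / √(0.783 × 0.569) = 0.423 / √0.445527 = 0.423 / 0.6675 ≈ 0.634.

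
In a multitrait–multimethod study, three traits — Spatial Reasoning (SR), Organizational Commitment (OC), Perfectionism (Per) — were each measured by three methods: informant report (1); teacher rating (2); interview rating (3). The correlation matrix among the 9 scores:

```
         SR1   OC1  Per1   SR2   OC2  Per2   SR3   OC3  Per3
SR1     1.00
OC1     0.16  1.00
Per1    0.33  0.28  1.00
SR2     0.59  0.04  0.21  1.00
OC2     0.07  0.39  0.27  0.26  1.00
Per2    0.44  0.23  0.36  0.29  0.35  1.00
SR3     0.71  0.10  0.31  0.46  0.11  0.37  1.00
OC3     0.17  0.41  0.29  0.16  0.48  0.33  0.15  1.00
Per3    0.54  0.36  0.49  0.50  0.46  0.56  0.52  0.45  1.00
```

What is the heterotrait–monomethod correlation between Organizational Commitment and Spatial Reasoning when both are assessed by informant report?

Different traits, same method: r(OC1, SR1) = 0.16.

0.16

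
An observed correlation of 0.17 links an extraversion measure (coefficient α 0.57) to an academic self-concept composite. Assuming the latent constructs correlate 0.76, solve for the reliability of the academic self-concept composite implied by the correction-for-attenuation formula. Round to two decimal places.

r_true = r_obs / √(r_xx · r_yy) ⇒ 0.76 = 0.17 / √(0.57 · r_yy).
√(0.57 · r_yy) = 0.17 / 0.76 = 0.2237; 0.57 · r_yy = 0.0500; r_yy = 0.0500 / 0.57 ≈ 0.09.

0.09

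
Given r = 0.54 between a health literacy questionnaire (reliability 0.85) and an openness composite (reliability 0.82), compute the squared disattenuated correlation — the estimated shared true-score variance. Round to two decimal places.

0.42

Disattenuated r = 0.54 / √(0.85 × 0.82) = 0.54 / 0.8349 = 0.6468.
Shared true-score variance = 0.6468² = 0.4184 ≈ 0.42.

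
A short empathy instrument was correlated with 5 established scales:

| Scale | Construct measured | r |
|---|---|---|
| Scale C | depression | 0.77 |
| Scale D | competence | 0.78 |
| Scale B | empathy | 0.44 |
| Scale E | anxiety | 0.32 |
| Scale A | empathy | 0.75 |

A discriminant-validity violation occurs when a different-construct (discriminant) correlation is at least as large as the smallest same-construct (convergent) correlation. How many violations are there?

2

Convergent (same construct = empathy): Scale B, Scale A.
Smallest convergent = 0.44. Discriminant values: 0.77, 0.78, 0.32; count ≥ 0.44 → 2.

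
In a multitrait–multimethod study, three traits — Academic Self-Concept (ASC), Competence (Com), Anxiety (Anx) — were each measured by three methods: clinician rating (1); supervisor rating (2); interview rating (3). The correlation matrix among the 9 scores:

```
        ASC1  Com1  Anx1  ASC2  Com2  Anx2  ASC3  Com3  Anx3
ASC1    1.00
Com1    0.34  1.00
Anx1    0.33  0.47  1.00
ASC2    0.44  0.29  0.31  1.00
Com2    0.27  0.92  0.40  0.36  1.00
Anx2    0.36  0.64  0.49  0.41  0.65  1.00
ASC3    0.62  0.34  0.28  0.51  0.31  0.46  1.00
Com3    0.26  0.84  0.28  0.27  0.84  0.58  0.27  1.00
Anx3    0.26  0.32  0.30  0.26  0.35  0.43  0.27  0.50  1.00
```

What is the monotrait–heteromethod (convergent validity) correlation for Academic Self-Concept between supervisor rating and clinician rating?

0.44

Same trait (ASC), different methods: r(ASC2, ASC1) = 0.44.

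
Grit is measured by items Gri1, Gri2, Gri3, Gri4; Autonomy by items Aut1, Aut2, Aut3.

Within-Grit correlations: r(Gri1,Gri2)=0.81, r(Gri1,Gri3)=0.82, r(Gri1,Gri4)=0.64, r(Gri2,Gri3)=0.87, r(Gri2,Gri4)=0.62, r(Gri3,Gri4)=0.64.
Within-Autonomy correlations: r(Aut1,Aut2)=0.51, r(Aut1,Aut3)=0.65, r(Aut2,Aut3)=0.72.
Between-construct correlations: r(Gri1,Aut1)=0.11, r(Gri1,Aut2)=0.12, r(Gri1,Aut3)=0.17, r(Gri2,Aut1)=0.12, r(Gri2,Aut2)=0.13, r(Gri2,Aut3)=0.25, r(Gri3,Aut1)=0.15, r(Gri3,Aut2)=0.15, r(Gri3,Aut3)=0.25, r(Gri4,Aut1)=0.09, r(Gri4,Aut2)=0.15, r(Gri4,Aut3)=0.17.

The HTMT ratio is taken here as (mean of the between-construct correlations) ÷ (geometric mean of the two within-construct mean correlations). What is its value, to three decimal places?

Between-construct mean = 1.86/12 = 0.1550.
Mean within-Gri = 4.40/6 = 0.7333; mean within-Aut = 1.88/3 = 0.6267.
Geometric mean = √(0.7333 × 0.6267) = 0.6779.
HTMT = 0.1550 / 0.6779 = 0.229.

0.229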